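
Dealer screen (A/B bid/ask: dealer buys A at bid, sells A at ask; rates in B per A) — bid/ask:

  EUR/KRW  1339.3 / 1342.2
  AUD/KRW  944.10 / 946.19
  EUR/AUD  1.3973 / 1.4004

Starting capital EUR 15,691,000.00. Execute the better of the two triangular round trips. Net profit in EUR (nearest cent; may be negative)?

Net profit: EUR 168,812.01

Best loop EUR → KRW → AUD → EUR:
EUR 15,691,000.00 × 1339.3 (sell EUR at bid) = KRW 21,014,956,300
KRW 21,014,956,300 ÷ 946.19 (buy AUD at ask) = AUD 22,210,080.74
AUD 22,210,080.74 ÷ 1.4004 (buy EUR at ask) = EUR 15,859,812.01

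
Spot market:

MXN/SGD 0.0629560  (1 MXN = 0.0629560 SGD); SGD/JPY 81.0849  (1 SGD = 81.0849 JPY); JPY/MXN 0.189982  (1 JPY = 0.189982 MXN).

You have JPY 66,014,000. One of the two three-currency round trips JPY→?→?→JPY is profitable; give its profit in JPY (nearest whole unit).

Profit: JPY 2,054,547

Profitable loop is JPY → SGD → MXN → JPY:
JPY 66,014,000 ÷ 81.0849 = SGD 814,134.32
SGD 814,134.32 ÷ 0.0629560 = MXN 12,931,798.73
MXN 12,931,798.73 ÷ 0.189982 = JPY 68,068,547
Profit = JPY 68,068,547 − JPY 66,014,000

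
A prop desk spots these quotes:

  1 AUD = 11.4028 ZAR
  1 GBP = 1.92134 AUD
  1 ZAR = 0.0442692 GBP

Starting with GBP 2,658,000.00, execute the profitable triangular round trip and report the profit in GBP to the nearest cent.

Profit: GBP 82,549.00

Profitable loop is GBP → ZAR → AUD → GBP:
GBP 2,658,000.00 ÷ 0.0442692 = ZAR 60,041,744.60
ZAR 60,041,744.60 ÷ 11.4028 = AUD 5,265,526.41
AUD 5,265,526.41 ÷ 1.92134 = GBP 2,740,549.00
Profit = GBP 2,740,549.00 − GBP 2,658,000.00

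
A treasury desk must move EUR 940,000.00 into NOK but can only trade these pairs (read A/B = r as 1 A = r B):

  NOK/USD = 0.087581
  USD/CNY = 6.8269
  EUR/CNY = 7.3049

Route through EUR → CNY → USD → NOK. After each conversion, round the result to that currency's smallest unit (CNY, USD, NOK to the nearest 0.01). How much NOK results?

EUR 940,000.00 × 7.3049 = CNY 6,866,606.00
CNY 6,866,606.00 ÷ 6.8269 = USD 1,005,816.11
USD 1,005,816.11 ÷ 0.087581 = NOK 11,484,409.97

NOK 11,484,409.97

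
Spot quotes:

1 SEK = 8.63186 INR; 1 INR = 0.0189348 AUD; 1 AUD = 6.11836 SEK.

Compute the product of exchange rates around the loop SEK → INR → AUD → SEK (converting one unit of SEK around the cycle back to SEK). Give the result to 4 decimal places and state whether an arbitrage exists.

1.0000 (no arbitrage)

Around SEK → INR → AUD → SEK: 1 × 8.63186 × 0.0189348 × 6.11836 = 1.000000
Product ≈ 1 (deviation 0.000%, within rounding noise).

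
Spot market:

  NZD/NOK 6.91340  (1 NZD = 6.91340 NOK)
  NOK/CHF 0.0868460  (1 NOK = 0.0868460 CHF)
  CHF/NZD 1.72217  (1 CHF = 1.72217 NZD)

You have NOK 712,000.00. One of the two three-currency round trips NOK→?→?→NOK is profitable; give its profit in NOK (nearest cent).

Profit: NOK 24,202.89

Profitable loop is NOK → CHF → NZD → NOK:
NOK 712,000.00 × 0.0868460 = CHF 61,834.35
CHF 61,834.35 × 1.72217 = NZD 106,489.27
NZD 106,489.27 × 6.91340 = NOK 736,202.89
Profit = NOK 736,202.89 − NOK 712,000.00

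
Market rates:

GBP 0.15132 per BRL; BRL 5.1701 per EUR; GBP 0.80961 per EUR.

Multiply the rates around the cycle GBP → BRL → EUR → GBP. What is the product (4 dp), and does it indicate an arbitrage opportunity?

1.0349 (arbitrage exists)

Around GBP → BRL → EUR → GBP: 1 ÷ 0.15132 ÷ 5.1701 × 0.80961 = 1.034858
Product > 1; profitable direction is GBP → BRL → EUR → GBP.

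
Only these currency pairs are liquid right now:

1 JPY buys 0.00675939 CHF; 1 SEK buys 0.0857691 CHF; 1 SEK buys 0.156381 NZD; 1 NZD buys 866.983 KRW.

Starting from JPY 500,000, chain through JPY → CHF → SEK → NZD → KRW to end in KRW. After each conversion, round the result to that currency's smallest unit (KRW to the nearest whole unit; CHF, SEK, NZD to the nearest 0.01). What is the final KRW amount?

JPY 500,000 × 0.00675939 = CHF 3,379.69
CHF 3,379.69 ÷ 0.0857691 = SEK 39,404.52
SEK 39,404.52 × 0.156381 = NZD 6,162.12
NZD 6,162.12 × 866.983 = KRW 5,342,453

KRW 5,342,453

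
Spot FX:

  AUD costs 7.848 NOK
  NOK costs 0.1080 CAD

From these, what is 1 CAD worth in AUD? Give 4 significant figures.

CAD/AUD = 1.180

1 CAD ÷ 0.1080 = 9.25926 NOK
9.25926 NOK ÷ 7.848 = 1.17982 AUD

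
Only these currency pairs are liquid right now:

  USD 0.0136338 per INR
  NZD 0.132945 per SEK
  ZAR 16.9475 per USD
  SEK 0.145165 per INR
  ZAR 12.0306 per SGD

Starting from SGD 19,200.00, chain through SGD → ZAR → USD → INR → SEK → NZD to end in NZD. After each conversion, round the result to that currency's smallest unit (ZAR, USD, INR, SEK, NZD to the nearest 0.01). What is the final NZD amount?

NZD 19,293.00

SGD 19,200.00 × 12.0306 = ZAR 230,987.52
ZAR 230,987.52 ÷ 16.9475 = USD 13,629.59
USD 13,629.59 ÷ 0.0136338 = INR 999,691.21
INR 999,691.21 × 0.145165 = SEK 145,120.17
SEK 145,120.17 × 0.132945 = NZD 19,293.00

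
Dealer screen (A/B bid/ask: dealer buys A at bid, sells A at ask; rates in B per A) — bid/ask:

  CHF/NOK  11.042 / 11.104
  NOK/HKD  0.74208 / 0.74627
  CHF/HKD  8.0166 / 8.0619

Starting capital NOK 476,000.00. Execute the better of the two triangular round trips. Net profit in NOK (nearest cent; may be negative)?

Best loop NOK → HKD → CHF → NOK:
NOK 476,000.00 × 0.74208 (sell NOK at bid) = HKD 353,230.08
HKD 353,230.08 ÷ 8.0619 (buy CHF at ask) = CHF 43,814.74
CHF 43,814.74 × 11.042 (sell CHF at bid) = NOK 483,802.40

Net profit: NOK 7,802.40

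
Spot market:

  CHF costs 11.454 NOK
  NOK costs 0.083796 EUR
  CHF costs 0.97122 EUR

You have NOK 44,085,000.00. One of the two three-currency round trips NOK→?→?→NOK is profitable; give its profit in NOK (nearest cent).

Profitable loop is NOK → CHF → EUR → NOK:
NOK 44,085,000.00 ÷ 11.454 = CHF 3,848,873.76
CHF 3,848,873.76 × 0.97122 = EUR 3,738,103.17
EUR 3,738,103.17 ÷ 0.083796 = NOK 44,609,565.72
Profit = NOK 44,609,565.72 − NOK 44,085,000.00

Profit: NOK 524,565.72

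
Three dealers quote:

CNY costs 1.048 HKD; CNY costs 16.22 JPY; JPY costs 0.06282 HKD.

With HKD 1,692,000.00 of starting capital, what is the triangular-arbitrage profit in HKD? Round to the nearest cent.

Profit: HKD 48,254.88

Profitable loop is HKD → JPY → CNY → HKD:
HKD 1,692,000.00 ÷ 0.06282 = JPY 26,934,097
JPY 26,934,097 ÷ 16.22 = CNY 1,660,548.55
CNY 1,660,548.55 × 1.048 = HKD 1,740,254.88
Profit = HKD 1,740,254.88 − HKD 1,692,000.00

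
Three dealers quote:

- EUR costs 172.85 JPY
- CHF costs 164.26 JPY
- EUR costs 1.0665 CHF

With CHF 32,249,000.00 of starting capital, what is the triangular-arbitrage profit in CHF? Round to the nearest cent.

Profit: CHF 435,326.98

Profitable loop is CHF → JPY → EUR → CHF:
CHF 32,249,000.00 × 164.26 = JPY 5,297,220,740
JPY 5,297,220,740 ÷ 172.85 = EUR 30,646,345.04
EUR 30,646,345.04 × 1.0665 = CHF 32,684,326.98
Profit = CHF 32,684,326.98 − CHF 32,249,000.00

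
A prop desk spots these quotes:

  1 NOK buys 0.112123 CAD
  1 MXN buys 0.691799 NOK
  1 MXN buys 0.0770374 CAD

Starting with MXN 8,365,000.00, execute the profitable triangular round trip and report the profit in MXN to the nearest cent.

Profitable loop is MXN → NOK → CAD → MXN:
MXN 8,365,000.00 × 0.691799 = NOK 5,786,898.64
NOK 5,786,898.64 × 0.112123 = CAD 648,844.44
CAD 648,844.44 ÷ 0.0770374 = MXN 8,422,460.20
Profit = MXN 8,422,460.20 − MXN 8,365,000.00

Profit: MXN 57,460.20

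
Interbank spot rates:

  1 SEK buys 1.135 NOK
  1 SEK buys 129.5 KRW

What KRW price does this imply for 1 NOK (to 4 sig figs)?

NOK/KRW = 114.1

1 NOK ÷ 1.135 = 0.881057 SEK
0.881057 SEK × 129.5 = 114.097 KRW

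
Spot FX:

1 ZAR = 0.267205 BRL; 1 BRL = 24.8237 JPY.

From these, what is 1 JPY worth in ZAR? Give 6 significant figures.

1 JPY ÷ 24.8237 = 0.0402841 BRL
0.0402841 BRL ÷ 0.267205 = 0.150761 ZAR

JPY/ZAR = 0.150761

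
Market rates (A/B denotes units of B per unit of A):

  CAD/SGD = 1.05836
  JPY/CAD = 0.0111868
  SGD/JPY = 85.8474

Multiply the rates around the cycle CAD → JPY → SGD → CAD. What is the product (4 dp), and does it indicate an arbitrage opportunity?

0.9839 (arbitrage exists)

Around CAD → JPY → SGD → CAD: 1 ÷ 0.0111868 ÷ 85.8474 ÷ 1.05836 = 0.983861
Product < 1; profitable direction is CAD → SGD → JPY → CAD.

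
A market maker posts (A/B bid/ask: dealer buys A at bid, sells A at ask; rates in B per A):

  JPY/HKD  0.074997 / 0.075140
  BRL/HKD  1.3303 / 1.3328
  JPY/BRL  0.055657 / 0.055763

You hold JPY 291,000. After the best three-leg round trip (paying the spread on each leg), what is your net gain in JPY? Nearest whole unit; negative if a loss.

Best loop JPY → HKD → BRL → JPY:
JPY 291,000 × 0.074997 (sell JPY at bid) = HKD 21,824.13
HKD 21,824.13 ÷ 1.3328 (buy BRL at ask) = BRL 16,374.65
BRL 16,374.65 ÷ 0.055763 (buy JPY at ask) = JPY 293,647

Net profit: JPY 2,647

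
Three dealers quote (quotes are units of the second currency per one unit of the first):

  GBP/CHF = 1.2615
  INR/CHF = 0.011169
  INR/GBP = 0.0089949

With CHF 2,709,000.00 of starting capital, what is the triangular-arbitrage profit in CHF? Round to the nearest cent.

Profit: CHF 43,189.34

Profitable loop is CHF → INR → GBP → CHF:
CHF 2,709,000.00 ÷ 0.011169 = INR 242,546,333.60
INR 242,546,333.60 × 0.0089949 = GBP 2,181,680.02
GBP 2,181,680.02 × 1.2615 = CHF 2,752,189.34
Profit = CHF 2,752,189.34 − CHF 2,709,000.00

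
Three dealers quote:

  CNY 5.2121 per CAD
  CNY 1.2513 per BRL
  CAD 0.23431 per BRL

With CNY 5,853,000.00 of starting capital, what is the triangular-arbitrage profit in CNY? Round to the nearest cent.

Profit: CNY 144,032.54

Profitable loop is CNY → CAD → BRL → CNY:
CNY 5,853,000.00 ÷ 5.2121 = CAD 1,122,963.87
CAD 1,122,963.87 ÷ 0.23431 = BRL 4,792,641.68
BRL 4,792,641.68 × 1.2513 = CNY 5,997,032.54
Profit = CNY 5,997,032.54 − CNY 5,853,000.00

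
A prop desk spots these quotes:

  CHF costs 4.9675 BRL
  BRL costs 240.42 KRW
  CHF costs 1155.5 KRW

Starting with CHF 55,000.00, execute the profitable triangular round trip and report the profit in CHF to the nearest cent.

Profit: CHF 1,846.17

Profitable loop is CHF → BRL → KRW → CHF:
CHF 55,000.00 × 4.9675 = BRL 273,212.50
BRL 273,212.50 × 240.42 = KRW 65,685,749
KRW 65,685,749 ÷ 1155.5 = CHF 56,846.17
Profit = CHF 56,846.17 − CHF 55,000.00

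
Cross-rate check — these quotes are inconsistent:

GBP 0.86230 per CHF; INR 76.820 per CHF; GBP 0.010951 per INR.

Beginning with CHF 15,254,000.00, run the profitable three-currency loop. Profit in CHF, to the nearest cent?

Profit: CHF 381,581.81

Profitable loop is CHF → GBP → INR → CHF:
CHF 15,254,000.00 × 0.86230 = GBP 13,153,524.20
GBP 13,153,524.20 ÷ 0.010951 = INR 1,201,125,394.94
INR 1,201,125,394.94 ÷ 76.820 = CHF 15,635,581.81
Profit = CHF 15,635,581.81 − CHF 15,254,000.00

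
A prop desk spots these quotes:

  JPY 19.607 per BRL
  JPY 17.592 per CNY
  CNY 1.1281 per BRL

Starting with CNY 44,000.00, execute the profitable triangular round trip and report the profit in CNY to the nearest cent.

Profitable loop is CNY → JPY → BRL → CNY:
CNY 44,000.00 × 17.592 = JPY 774,048
JPY 774,048 ÷ 19.607 = BRL 39,478.15
BRL 39,478.15 × 1.1281 = CNY 44,535.30
Profit = CNY 44,535.30 − CNY 44,000.00

Profit: CNY 535.30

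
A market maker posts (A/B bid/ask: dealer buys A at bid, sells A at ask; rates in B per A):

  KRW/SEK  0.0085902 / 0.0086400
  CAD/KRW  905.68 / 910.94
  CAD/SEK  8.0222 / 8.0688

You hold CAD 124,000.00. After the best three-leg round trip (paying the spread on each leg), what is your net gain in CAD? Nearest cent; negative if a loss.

Best loop CAD → SEK → KRW → CAD:
CAD 124,000.00 × 8.0222 (sell CAD at bid) = SEK 994,752.80
SEK 994,752.80 ÷ 0.0086400 (buy KRW at ask) = KRW 115,133,426
KRW 115,133,426 ÷ 910.94 (buy CAD at ask) = CAD 126,389.69

Net profit: CAD 2,389.69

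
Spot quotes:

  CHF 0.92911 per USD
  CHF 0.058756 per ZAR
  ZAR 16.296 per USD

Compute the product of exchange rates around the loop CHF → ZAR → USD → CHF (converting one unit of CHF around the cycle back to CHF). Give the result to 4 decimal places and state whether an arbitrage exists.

0.9704 (arbitrage exists)

Around CHF → ZAR → USD → CHF: 1 ÷ 0.058756 ÷ 16.296 × 0.92911 = 0.970362
Product < 1; profitable direction is CHF → USD → ZAR → CHF.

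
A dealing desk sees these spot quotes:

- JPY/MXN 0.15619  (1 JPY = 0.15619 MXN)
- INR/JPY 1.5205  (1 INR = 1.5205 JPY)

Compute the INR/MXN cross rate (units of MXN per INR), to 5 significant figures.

INR/MXN = 0.23749

1 INR × 1.5205 = 1.5205 JPY
1.5205 JPY × 0.15619 = 0.237487 MXN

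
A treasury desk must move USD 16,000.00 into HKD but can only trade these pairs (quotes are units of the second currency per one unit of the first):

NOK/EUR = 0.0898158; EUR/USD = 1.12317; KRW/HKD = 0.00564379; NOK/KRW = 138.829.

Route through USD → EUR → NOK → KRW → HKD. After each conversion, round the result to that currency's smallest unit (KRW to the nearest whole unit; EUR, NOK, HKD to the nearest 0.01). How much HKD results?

USD 16,000.00 ÷ 1.12317 = EUR 14,245.39
EUR 14,245.39 ÷ 0.0898158 = NOK 158,606.73
NOK 158,606.73 × 138.829 = KRW 22,019,214
KRW 22,019,214 × 0.00564379 = HKD 124,271.82

HKD 124,271.82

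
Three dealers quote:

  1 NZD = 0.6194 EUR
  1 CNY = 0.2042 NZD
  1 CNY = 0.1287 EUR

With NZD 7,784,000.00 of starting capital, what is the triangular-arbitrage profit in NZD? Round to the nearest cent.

Profit: NZD 136,533.50

Profitable loop is NZD → CNY → EUR → NZD:
NZD 7,784,000.00 ÷ 0.2042 = CNY 38,119,490.70
CNY 38,119,490.70 × 0.1287 = EUR 4,905,978.45
EUR 4,905,978.45 ÷ 0.6194 = NZD 7,920,533.50
Profit = NZD 7,920,533.50 − NZD 7,784,000.00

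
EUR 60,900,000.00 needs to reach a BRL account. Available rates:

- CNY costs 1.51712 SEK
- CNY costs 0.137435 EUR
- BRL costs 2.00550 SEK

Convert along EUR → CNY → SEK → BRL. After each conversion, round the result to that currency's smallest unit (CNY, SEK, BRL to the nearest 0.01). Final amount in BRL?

BRL 335,210,190.75

EUR 60,900,000.00 ÷ 0.137435 = CNY 443,118,565.14
CNY 443,118,565.14 × 1.51712 = SEK 672,264,037.55
SEK 672,264,037.55 ÷ 2.00550 = BRL 335,210,190.75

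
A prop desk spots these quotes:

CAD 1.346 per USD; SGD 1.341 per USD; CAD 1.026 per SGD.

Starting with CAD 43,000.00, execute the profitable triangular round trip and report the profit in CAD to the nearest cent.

Profit: CAD 954.11

Profitable loop is CAD → USD → SGD → CAD:
CAD 43,000.00 ÷ 1.346 = USD 31,946.51
USD 31,946.51 × 1.341 = SGD 42,840.27
SGD 42,840.27 × 1.026 = CAD 43,954.11
Profit = CAD 43,954.11 − CAD 43,000.00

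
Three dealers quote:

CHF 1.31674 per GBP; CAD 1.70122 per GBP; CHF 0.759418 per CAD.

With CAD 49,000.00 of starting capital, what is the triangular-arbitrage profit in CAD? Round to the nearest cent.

Profitable loop is CAD → GBP → CHF → CAD:
CAD 49,000.00 ÷ 1.70122 = GBP 28,802.86
GBP 28,802.86 × 1.31674 = CHF 37,925.88
CHF 37,925.88 ÷ 0.759418 = CAD 49,940.71
Profit = CAD 49,940.71 − CAD 49,000.00

Profit: CAD 940.71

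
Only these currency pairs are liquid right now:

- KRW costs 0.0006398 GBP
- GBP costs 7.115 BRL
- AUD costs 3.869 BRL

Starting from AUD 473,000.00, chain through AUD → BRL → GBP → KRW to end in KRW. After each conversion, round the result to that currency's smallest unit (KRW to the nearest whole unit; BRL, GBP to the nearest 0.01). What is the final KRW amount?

KRW 402,013,582

AUD 473,000.00 × 3.869 = BRL 1,830,037.00
BRL 1,830,037.00 ÷ 7.115 = GBP 257,208.29
GBP 257,208.29 ÷ 0.0006398 = KRW 402,013,582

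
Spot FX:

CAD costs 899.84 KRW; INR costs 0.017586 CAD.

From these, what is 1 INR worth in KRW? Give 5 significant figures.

1 INR × 0.017586 = 0.017586 CAD
0.017586 CAD × 899.84 = 15.8246 KRW

INR/KRW = 15.825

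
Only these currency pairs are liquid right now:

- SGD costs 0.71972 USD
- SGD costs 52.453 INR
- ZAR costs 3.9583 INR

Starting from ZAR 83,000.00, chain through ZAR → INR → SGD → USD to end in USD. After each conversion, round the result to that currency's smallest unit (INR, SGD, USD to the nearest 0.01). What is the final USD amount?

USD 4,507.96

ZAR 83,000.00 × 3.9583 = INR 328,538.90
INR 328,538.90 ÷ 52.453 = SGD 6,263.49
SGD 6,263.49 × 0.71972 = USD 4,507.96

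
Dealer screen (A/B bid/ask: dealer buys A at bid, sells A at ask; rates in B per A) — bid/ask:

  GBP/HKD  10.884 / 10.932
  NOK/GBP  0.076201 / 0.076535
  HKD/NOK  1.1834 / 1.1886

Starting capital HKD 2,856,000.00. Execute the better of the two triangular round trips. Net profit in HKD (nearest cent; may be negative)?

Best loop HKD → GBP → NOK → HKD:
HKD 2,856,000.00 ÷ 10.932 (buy GBP at ask) = GBP 261,251.37
GBP 261,251.37 ÷ 0.076535 (buy NOK at ask) = NOK 3,413,488.89
NOK 3,413,488.89 ÷ 1.1886 (buy HKD at ask) = HKD 2,871,856.71

Net profit: HKD 15,856.71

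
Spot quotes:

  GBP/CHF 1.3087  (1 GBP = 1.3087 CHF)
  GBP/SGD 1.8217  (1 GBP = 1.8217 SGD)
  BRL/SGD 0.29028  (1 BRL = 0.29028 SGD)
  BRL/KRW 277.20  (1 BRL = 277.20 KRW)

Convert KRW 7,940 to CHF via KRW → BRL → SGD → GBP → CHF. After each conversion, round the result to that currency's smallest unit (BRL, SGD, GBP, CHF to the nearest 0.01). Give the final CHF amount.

KRW 7,940 ÷ 277.20 = BRL 28.64
BRL 28.64 × 0.29028 = SGD 8.31
SGD 8.31 ÷ 1.8217 = GBP 4.56
GBP 4.56 × 1.3087 = CHF 5.97

CHF 5.97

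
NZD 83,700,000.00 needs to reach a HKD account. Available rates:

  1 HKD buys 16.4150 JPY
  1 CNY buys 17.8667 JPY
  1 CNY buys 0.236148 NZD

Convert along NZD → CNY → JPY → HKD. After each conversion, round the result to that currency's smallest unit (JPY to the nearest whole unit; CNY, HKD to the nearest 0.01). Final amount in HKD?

HKD 385,784,384.28

NZD 83,700,000.00 ÷ 0.236148 = CNY 354,438,741.81
CNY 354,438,741.81 × 17.8667 = JPY 6,332,650,668
JPY 6,332,650,668 ÷ 16.4150 = HKD 385,784,384.28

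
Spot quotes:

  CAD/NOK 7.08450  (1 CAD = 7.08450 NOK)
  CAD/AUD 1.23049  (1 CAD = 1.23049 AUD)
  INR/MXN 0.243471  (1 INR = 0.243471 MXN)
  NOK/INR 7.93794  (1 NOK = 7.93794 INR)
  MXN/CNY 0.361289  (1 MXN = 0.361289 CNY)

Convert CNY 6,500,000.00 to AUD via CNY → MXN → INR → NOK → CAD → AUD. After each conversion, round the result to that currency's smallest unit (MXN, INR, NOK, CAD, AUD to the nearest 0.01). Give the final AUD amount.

CNY 6,500,000.00 ÷ 0.361289 = MXN 17,991,137.29
MXN 17,991,137.29 ÷ 0.243471 = INR 73,894,374.65
INR 73,894,374.65 ÷ 7.93794 = NOK 9,309,011.49
NOK 9,309,011.49 ÷ 7.08450 = CAD 1,313,996.96
CAD 1,313,996.96 × 1.23049 = AUD 1,616,860.12

AUD 1,616,860.12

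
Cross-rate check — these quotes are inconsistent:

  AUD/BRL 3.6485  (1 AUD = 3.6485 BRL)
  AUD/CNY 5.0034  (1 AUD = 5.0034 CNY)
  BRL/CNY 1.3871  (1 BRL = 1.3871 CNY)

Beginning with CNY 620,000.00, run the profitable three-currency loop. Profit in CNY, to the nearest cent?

Profit: CNY 7,117.02

Profitable loop is CNY → AUD → BRL → CNY:
CNY 620,000.00 ÷ 5.0034 = AUD 123,915.74
AUD 123,915.74 × 3.6485 = BRL 452,106.57
BRL 452,106.57 × 1.3871 = CNY 627,117.02
Profit = CNY 627,117.02 − CNY 620,000.00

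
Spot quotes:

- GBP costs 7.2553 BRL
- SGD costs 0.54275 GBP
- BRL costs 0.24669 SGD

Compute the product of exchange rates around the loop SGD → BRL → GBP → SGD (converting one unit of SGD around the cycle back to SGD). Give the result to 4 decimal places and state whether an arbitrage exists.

Around SGD → BRL → GBP → SGD: 1 ÷ 0.24669 ÷ 7.2553 ÷ 0.54275 = 1.029422
Product > 1; profitable direction is SGD → BRL → GBP → SGD.

1.0294 (arbitrage exists)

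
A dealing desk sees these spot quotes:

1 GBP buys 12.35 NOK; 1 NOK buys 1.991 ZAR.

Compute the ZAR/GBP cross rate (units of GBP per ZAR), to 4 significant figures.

1 ZAR ÷ 1.991 = 0.50226 NOK
0.50226 NOK ÷ 12.35 = 0.0406688 GBP

ZAR/GBP = 0.04067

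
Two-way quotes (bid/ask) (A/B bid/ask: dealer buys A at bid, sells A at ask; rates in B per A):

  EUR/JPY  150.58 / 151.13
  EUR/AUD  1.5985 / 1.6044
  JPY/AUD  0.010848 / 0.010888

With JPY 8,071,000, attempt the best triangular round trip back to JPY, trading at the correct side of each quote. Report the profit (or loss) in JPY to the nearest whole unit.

Best loop JPY → AUD → EUR → JPY:
JPY 8,071,000 × 0.010848 (sell JPY at bid) = AUD 87,554.21
AUD 87,554.21 ÷ 1.6044 (buy EUR at ask) = EUR 54,571.31
EUR 54,571.31 × 150.58 (sell EUR at bid) = JPY 8,217,348

Net profit: JPY 146,348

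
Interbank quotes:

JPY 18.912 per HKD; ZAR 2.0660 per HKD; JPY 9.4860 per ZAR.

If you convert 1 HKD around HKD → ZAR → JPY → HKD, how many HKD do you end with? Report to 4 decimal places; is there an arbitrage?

1.0363 (arbitrage exists)

Around HKD → ZAR → JPY → HKD: 1 × 2.0660 × 9.4860 ÷ 18.912 = 1.036277
Product > 1; profitable direction is HKD → ZAR → JPY → HKD.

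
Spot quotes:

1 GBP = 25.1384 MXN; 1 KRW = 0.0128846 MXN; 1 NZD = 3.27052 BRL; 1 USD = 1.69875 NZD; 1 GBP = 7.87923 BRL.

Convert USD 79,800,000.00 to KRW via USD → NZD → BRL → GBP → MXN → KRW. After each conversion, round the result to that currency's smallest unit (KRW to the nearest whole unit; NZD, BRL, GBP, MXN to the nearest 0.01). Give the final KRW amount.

USD 79,800,000.00 × 1.69875 = NZD 135,560,250.00
NZD 135,560,250.00 × 3.27052 = BRL 443,352,508.83
BRL 443,352,508.83 ÷ 7.87923 = GBP 56,268,507.05
GBP 56,268,507.05 × 25.1384 = MXN 1,414,500,237.63
MXN 1,414,500,237.63 ÷ 0.0128846 = KRW 109,782,239,078

KRW 109,782,239,078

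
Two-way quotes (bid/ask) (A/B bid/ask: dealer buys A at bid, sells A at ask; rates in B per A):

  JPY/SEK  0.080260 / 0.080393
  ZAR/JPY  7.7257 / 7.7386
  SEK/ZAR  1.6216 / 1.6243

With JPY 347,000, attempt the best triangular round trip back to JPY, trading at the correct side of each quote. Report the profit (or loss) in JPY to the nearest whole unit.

Net profit: JPY 1,907

Best loop JPY → SEK → ZAR → JPY:
JPY 347,000 × 0.080260 (sell JPY at bid) = SEK 27,850.22
SEK 27,850.22 × 1.6216 (sell SEK at bid) = ZAR 45,161.92
ZAR 45,161.92 × 7.7257 (sell ZAR at bid) = JPY 348,907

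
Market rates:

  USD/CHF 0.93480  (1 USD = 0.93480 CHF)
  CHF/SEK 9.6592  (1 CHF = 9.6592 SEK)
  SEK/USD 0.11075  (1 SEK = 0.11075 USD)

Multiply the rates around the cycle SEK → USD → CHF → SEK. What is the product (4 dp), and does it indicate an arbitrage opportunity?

1.0000 (no arbitrage)

Around SEK → USD → CHF → SEK: 1 × 0.11075 × 0.93480 × 9.6592 = 1.000008
Product ≈ 1 (deviation 0.001%, within rounding noise).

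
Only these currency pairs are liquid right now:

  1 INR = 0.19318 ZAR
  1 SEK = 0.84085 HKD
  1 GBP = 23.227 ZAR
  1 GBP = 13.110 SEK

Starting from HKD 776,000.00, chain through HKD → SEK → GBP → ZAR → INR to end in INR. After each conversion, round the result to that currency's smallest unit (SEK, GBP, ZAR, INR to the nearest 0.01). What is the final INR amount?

HKD 776,000.00 ÷ 0.84085 = SEK 922,875.66
SEK 922,875.66 ÷ 13.110 = GBP 70,394.79
GBP 70,394.79 × 23.227 = ZAR 1,635,059.79
ZAR 1,635,059.79 ÷ 0.19318 = INR 8,463,918.57

INR 8,463,918.57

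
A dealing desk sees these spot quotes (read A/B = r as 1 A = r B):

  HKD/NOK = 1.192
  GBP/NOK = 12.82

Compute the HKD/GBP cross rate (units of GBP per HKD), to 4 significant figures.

1 HKD × 1.192 = 1.192 NOK
1.192 NOK ÷ 12.82 = 0.0929797 GBP

HKD/GBP = 0.09298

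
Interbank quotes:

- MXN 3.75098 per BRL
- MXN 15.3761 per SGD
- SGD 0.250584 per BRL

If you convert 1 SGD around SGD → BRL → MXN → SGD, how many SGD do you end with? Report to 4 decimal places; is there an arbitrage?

Around SGD → BRL → MXN → SGD: 1 ÷ 0.250584 × 3.75098 ÷ 15.3761 = 0.973521
Product < 1; profitable direction is SGD → MXN → BRL → SGD.

0.9735 (arbitrage exists)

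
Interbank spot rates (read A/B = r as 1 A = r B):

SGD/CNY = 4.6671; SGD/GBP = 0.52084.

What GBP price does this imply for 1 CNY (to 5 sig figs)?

1 CNY ÷ 4.6671 = 0.214266 SGD
0.214266 SGD × 0.52084 = 0.111598 GBP

CNY/GBP = 0.11160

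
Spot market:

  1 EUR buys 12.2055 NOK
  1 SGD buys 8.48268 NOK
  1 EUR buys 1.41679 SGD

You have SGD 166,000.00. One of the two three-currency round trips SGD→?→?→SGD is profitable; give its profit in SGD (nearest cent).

Profit: SGD 2,587.39

Profitable loop is SGD → EUR → NOK → SGD:
SGD 166,000.00 ÷ 1.41679 = EUR 117,166.27
EUR 117,166.27 × 12.2055 = NOK 1,430,072.91
NOK 1,430,072.91 ÷ 8.48268 = SGD 168,587.39
Profit = SGD 168,587.39 − SGD 166,000.00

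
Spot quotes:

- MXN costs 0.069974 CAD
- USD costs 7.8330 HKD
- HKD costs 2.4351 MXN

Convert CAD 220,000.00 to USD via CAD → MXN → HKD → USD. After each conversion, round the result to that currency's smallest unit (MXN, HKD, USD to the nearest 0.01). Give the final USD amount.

CAD 220,000.00 ÷ 0.069974 = MXN 3,144,024.92
MXN 3,144,024.92 ÷ 2.4351 = HKD 1,291,127.64
HKD 1,291,127.64 ÷ 7.8330 = USD 164,831.82

USD 164,831.82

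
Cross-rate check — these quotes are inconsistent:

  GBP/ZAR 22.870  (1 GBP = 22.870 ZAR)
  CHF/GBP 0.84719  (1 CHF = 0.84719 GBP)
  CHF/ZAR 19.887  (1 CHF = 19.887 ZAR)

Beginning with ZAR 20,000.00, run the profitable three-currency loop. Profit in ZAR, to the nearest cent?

Profit: ZAR 528.27

Profitable loop is ZAR → GBP → CHF → ZAR:
ZAR 20,000.00 ÷ 22.870 = GBP 874.51
GBP 874.51 ÷ 0.84719 = CHF 1,032.25
CHF 1,032.25 × 19.887 = ZAR 20,528.27
Profit = ZAR 20,528.27 − ZAR 20,000.00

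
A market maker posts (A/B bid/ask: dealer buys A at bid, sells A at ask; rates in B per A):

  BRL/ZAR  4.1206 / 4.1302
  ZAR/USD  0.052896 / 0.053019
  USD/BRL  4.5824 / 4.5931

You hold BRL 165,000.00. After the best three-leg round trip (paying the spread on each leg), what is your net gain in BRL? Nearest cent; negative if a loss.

Net result: BRL -198.85 (no profitable arbitrage after spreads)

Best loop BRL → ZAR → USD → BRL:
BRL 165,000.00 × 4.1206 (sell BRL at bid) = ZAR 679,899.00
ZAR 679,899.00 × 0.052896 (sell ZAR at bid) = USD 35,963.94
USD 35,963.94 × 4.5824 (sell USD at bid) = BRL 164,801.15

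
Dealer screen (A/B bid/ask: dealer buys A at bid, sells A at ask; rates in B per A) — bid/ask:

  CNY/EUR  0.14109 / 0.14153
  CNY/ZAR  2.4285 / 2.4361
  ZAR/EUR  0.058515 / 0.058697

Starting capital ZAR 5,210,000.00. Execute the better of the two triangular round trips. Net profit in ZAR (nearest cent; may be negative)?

Best loop ZAR → EUR → CNY → ZAR:
ZAR 5,210,000.00 × 0.058515 (sell ZAR at bid) = EUR 304,863.15
EUR 304,863.15 ÷ 0.14153 (buy CNY at ask) = CNY 2,154,053.20
CNY 2,154,053.20 × 2.4285 (sell CNY at bid) = ZAR 5,231,118.21

Net profit: ZAR 21,118.21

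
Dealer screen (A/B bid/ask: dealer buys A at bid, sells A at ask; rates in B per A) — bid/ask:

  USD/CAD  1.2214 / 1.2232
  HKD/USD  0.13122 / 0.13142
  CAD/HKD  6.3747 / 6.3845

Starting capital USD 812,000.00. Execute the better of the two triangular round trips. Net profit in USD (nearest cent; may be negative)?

Best loop USD → CAD → HKD → USD:
USD 812,000.00 × 1.2214 (sell USD at bid) = CAD 991,776.80
CAD 991,776.80 × 6.3747 (sell CAD at bid) = HKD 6,322,279.57
HKD 6,322,279.57 × 0.13122 (sell HKD at bid) = USD 829,609.52

Net profit: USD 17,609.52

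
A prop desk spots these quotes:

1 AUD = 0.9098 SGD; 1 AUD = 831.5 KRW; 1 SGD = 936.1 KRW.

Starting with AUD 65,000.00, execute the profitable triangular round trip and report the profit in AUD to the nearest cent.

Profitable loop is AUD → SGD → KRW → AUD:
AUD 65,000.00 × 0.9098 = SGD 59,137.00
SGD 59,137.00 × 936.1 = KRW 55,358,146
KRW 55,358,146 ÷ 831.5 = AUD 66,576.24
Profit = AUD 66,576.24 − AUD 65,000.00

Profit: AUD 1,576.24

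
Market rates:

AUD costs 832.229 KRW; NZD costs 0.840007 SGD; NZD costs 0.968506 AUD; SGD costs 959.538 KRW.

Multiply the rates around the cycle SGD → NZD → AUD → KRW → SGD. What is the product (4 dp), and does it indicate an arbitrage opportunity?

1.0000 (no arbitrage)

Around SGD → NZD → AUD → KRW → SGD: 1 ÷ 0.840007 × 0.968506 × 832.229 ÷ 959.538 = 1.000000
Product ≈ 1 (deviation 0.000%, within rounding noise).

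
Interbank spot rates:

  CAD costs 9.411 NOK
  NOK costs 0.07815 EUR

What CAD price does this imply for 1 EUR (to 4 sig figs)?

EUR/CAD = 1.360

1 EUR ÷ 0.07815 = 12.7959 NOK
12.7959 NOK ÷ 9.411 = 1.35968 CAD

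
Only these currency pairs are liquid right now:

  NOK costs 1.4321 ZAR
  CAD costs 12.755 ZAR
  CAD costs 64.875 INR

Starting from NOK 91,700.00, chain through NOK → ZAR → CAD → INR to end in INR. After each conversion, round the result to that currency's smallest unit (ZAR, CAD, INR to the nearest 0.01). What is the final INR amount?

NOK 91,700.00 × 1.4321 = ZAR 131,323.57
ZAR 131,323.57 ÷ 12.755 = CAD 10,295.85
CAD 10,295.85 × 64.875 = INR 667,943.27

INR 667,943.27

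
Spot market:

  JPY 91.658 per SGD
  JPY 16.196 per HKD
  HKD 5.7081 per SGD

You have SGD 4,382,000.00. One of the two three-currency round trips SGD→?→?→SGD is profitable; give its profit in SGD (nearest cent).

Profitable loop is SGD → HKD → JPY → SGD:
SGD 4,382,000.00 × 5.7081 = HKD 25,012,894.20
HKD 25,012,894.20 × 16.196 = JPY 405,108,834
JPY 405,108,834 ÷ 91.658 = SGD 4,419,786.97
Profit = SGD 4,419,786.97 − SGD 4,382,000.00

Profit: SGD 37,786.97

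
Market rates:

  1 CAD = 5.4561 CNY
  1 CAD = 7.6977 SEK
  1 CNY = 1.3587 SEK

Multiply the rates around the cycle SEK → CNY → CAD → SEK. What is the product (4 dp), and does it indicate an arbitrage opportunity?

Around SEK → CNY → CAD → SEK: 1 ÷ 1.3587 ÷ 5.4561 × 7.6977 = 1.038377
Product > 1; profitable direction is SEK → CNY → CAD → SEK.

1.0384 (arbitrage exists)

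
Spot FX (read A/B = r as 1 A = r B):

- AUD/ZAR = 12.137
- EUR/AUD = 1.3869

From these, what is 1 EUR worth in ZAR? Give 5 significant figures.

EUR/ZAR = 16.833

1 EUR × 1.3869 = 1.3869 AUD
1.3869 AUD × 12.137 = 16.8328 ZAR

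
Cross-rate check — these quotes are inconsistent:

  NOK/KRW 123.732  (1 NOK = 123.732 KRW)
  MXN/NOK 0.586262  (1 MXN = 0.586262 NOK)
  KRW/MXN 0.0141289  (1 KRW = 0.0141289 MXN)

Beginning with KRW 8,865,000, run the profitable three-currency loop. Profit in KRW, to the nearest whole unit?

Profit: KRW 220,752

Profitable loop is KRW → MXN → NOK → KRW:
KRW 8,865,000 × 0.0141289 = MXN 125,252.70
MXN 125,252.70 × 0.586262 = NOK 73,430.90
NOK 73,430.90 × 123.732 = KRW 9,085,752
Profit = KRW 9,085,752 − KRW 8,865,000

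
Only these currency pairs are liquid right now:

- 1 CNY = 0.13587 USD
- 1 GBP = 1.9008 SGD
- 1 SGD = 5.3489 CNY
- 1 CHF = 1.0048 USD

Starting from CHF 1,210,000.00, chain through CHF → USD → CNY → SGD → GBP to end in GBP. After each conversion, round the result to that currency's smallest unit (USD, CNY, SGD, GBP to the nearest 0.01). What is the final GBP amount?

GBP 880,117.22

CHF 1,210,000.00 × 1.0048 = USD 1,215,808.00
USD 1,215,808.00 ÷ 0.13587 = CNY 8,948,318.25
CNY 8,948,318.25 ÷ 5.3489 = SGD 1,672,926.82
SGD 1,672,926.82 ÷ 1.9008 = GBP 880,117.22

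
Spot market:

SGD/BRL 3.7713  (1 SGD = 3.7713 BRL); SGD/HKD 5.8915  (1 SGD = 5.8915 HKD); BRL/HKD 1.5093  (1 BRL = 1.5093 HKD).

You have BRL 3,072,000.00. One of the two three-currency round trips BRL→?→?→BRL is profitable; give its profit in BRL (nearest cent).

Profitable loop is BRL → SGD → HKD → BRL:
BRL 3,072,000.00 ÷ 3.7713 = SGD 814,573.22
SGD 814,573.22 × 5.8915 = HKD 4,799,058.15
HKD 4,799,058.15 ÷ 1.5093 = BRL 3,179,658.22
Profit = BRL 3,179,658.22 − BRL 3,072,000.00

Profit: BRL 107,658.22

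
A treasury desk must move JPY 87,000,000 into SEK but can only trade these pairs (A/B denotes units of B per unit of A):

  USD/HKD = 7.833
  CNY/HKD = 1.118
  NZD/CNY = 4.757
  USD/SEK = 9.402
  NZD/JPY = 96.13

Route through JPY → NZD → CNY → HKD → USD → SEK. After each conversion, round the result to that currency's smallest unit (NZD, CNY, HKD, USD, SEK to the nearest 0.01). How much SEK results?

JPY 87,000,000 ÷ 96.13 = NZD 905,024.45
NZD 905,024.45 × 4.757 = CNY 4,305,201.31
CNY 4,305,201.31 × 1.118 = HKD 4,813,215.06
HKD 4,813,215.06 ÷ 7.833 = USD 614,479.13
USD 614,479.13 × 9.402 = SEK 5,777,332.78

SEK 5,777,332.78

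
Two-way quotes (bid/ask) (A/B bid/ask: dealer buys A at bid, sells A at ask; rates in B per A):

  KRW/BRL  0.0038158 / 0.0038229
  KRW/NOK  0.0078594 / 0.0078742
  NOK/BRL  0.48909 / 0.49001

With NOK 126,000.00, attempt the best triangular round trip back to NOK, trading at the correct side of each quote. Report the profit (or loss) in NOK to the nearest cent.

Best loop NOK → BRL → KRW → NOK:
NOK 126,000.00 × 0.48909 (sell NOK at bid) = BRL 61,625.34
BRL 61,625.34 ÷ 0.0038229 (buy KRW at ask) = KRW 16,120,050
KRW 16,120,050 × 0.0078594 (sell KRW at bid) = NOK 126,693.92

Net profit: NOK 693.92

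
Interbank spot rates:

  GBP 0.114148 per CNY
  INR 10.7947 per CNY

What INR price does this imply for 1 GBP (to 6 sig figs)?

GBP/INR = 94.5676

1 GBP ÷ 0.114148 = 8.76056 CNY
8.76056 CNY × 10.7947 = 94.5676 INR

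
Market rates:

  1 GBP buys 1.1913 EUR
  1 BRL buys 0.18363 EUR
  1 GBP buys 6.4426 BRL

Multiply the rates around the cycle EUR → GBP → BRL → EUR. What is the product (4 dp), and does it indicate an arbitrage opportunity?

0.9931 (arbitrage exists)

Around EUR → GBP → BRL → EUR: 1 ÷ 1.1913 × 6.4426 × 0.18363 = 0.993079
Product < 1; profitable direction is EUR → BRL → GBP → EUR.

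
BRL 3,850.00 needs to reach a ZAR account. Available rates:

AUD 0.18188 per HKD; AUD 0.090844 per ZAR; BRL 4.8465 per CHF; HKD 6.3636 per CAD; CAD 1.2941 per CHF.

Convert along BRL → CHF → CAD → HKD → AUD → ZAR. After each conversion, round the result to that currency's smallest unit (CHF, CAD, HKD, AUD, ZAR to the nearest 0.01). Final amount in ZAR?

ZAR 13,097.62

BRL 3,850.00 ÷ 4.8465 = CHF 794.39
CHF 794.39 × 1.2941 = CAD 1,028.02
CAD 1,028.02 × 6.3636 = HKD 6,541.91
HKD 6,541.91 × 0.18188 = AUD 1,189.84
AUD 1,189.84 ÷ 0.090844 = ZAR 13,097.62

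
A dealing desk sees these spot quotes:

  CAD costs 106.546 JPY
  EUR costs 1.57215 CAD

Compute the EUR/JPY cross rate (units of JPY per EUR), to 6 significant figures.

EUR/JPY = 167.506

1 EUR × 1.57215 = 1.57215 CAD
1.57215 CAD × 106.546 = 167.506 JPY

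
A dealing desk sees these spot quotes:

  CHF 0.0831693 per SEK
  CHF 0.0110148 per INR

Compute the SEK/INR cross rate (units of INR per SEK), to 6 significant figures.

1 SEK × 0.0831693 = 0.0831693 CHF
0.0831693 CHF ÷ 0.0110148 = 7.55069 INR

SEK/INR = 7.55069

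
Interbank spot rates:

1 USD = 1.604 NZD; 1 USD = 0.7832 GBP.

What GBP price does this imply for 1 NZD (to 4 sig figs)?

NZD/GBP = 0.4883

1 NZD ÷ 1.604 = 0.623441 USD
0.623441 USD × 0.7832 = 0.488279 GBP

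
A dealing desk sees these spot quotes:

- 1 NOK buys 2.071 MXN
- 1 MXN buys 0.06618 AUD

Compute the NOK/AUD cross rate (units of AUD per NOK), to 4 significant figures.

1 NOK × 2.071 = 2.071 MXN
2.071 MXN × 0.06618 = 0.137059 AUD

NOK/AUD = 0.1371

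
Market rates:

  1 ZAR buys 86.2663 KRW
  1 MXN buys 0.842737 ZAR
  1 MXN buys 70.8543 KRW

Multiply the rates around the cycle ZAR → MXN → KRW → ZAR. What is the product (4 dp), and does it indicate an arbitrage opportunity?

0.9746 (arbitrage exists)

Around ZAR → MXN → KRW → ZAR: 1 ÷ 0.842737 × 70.8543 ÷ 86.2663 = 0.974615
Product < 1; profitable direction is ZAR → KRW → MXN → ZAR.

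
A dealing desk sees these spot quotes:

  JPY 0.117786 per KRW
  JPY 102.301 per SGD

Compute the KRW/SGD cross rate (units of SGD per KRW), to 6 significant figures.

KRW/SGD = 0.00115137

1 KRW × 0.117786 = 0.117786 JPY
0.117786 JPY ÷ 102.301 = 0.00115137 SGD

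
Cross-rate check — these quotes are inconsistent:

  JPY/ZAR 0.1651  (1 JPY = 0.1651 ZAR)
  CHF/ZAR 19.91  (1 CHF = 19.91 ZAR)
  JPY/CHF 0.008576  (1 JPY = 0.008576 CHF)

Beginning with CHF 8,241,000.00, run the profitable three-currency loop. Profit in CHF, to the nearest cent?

Profit: CHF 281,929.05

Profitable loop is CHF → ZAR → JPY → CHF:
CHF 8,241,000.00 × 19.91 = ZAR 164,078,310.00
ZAR 164,078,310.00 ÷ 0.1651 = JPY 993,811,690
JPY 993,811,690 × 0.008576 = CHF 8,522,929.05
Profit = CHF 8,522,929.05 − CHF 8,241,000.00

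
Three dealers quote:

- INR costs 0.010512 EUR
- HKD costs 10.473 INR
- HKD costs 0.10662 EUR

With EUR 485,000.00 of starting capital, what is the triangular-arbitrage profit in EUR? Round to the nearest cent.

Profit: EUR 15,794.46

Profitable loop is EUR → HKD → INR → EUR:
EUR 485,000.00 ÷ 0.10662 = HKD 4,548,865.13
HKD 4,548,865.13 × 10.473 = INR 47,640,264.49
INR 47,640,264.49 × 0.010512 = EUR 500,794.46
Profit = EUR 500,794.46 − EUR 485,000.00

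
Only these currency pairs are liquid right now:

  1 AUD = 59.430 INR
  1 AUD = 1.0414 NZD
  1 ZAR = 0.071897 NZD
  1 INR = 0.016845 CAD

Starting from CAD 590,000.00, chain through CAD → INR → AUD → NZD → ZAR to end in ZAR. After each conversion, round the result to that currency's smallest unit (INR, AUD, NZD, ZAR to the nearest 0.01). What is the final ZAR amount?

ZAR 8,536,543.67

CAD 590,000.00 ÷ 0.016845 = INR 35,025,230.04
INR 35,025,230.04 ÷ 59.430 = AUD 589,352.68
AUD 589,352.68 × 1.0414 = NZD 613,751.88
NZD 613,751.88 ÷ 0.071897 = ZAR 8,536,543.67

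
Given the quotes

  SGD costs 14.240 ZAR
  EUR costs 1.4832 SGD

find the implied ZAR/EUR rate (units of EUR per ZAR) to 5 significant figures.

1 ZAR ÷ 14.240 = 0.0702247 SGD
0.0702247 SGD ÷ 1.4832 = 0.0473468 EUR

ZAR/EUR = 0.047347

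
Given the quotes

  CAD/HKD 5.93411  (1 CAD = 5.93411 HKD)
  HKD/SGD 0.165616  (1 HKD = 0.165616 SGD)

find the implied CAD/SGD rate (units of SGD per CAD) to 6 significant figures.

1 CAD × 5.93411 = 5.93411 HKD
5.93411 HKD × 0.165616 = 0.982784 SGD

CAD/SGD = 0.982784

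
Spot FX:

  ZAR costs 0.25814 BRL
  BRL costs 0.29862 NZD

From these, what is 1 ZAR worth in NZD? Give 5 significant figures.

1 ZAR × 0.25814 = 0.25814 BRL
0.25814 BRL × 0.29862 = 0.0770858 NZD

ZAR/NZD = 0.077086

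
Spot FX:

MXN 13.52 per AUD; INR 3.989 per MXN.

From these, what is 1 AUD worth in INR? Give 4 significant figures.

1 AUD × 13.52 = 13.52 MXN
13.52 MXN × 3.989 = 53.9313 INR

AUD/INR = 53.93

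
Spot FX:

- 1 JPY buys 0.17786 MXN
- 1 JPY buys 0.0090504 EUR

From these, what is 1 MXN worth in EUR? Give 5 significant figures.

MXN/EUR = 0.050885

1 MXN ÷ 0.17786 = 5.6224 JPY
5.6224 JPY × 0.0090504 = 0.050885 EUR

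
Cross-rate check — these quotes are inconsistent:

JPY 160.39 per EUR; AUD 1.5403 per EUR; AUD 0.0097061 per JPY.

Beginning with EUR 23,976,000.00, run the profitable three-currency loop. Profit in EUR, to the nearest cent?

Profit: EUR 256,234.51

Profitable loop is EUR → JPY → AUD → EUR:
EUR 23,976,000.00 × 160.39 = JPY 3,845,510,640
JPY 3,845,510,640 × 0.0097061 = AUD 37,324,910.82
AUD 37,324,910.82 ÷ 1.5403 = EUR 24,232,234.51
Profit = EUR 24,232,234.51 − EUR 23,976,000.00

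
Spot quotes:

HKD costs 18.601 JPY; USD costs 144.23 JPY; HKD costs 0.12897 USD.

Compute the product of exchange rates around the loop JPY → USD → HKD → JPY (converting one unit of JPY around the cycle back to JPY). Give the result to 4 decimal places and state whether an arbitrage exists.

Around JPY → USD → HKD → JPY: 1 ÷ 144.23 ÷ 0.12897 × 18.601 = 0.999982
Product ≈ 1 (deviation 0.002%, within rounding noise).

1.0000 (no arbitrage)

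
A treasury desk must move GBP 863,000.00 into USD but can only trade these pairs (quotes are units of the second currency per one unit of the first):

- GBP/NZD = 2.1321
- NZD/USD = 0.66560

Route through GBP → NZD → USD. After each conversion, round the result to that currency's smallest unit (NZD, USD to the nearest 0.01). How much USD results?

GBP 863,000.00 × 2.1321 = NZD 1,840,002.30
NZD 1,840,002.30 × 0.66560 = USD 1,224,705.53

USD 1,224,705.53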